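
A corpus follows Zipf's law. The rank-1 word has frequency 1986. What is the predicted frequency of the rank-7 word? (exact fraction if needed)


Zipf's law: freq(rank) = f1 / rank
f1 = 1986, rank = 7
freq = 1986 / 7
GCD(1986, 7) = 1
Simplified: 1986/7

1986/7


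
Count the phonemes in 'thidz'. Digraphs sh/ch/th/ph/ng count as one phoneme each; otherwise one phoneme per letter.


Parsing 'thidz' greedily, digraphs first:
  'th' -> digraph (1 consonant phoneme) (phonemes so far: 1)
  'i' -> vowel phoneme (phonemes so far: 2)
  'd' -> consonant phoneme (phonemes so far: 3)
  'z' -> consonant phoneme (phonemes so far: 4)
Total phonemes: 4

4


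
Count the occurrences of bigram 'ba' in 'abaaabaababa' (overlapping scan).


Scanning 'abaaabaababa' for bigram 'ba':
  Position 0: 'ab' -> no
  Position 1: 'ba' -> MATCH
  Position 2: 'aa' -> no
  Position 3: 'aa' -> no
  Position 4: 'ab' -> no
  Position 5: 'ba' -> MATCH
  Position 6: 'aa' -> no
  Position 7: 'ab' -> no
  Position 8: 'ba' -> MATCH
  Position 9: 'ab' -> no
  Position 10: 'ba' -> MATCH
Total matches: 4

4


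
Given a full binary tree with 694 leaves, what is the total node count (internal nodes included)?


Leaf nodes (terminals): 694
Internal nodes = n - 1 = 694 - 1 = 693
Total = leaves + internal = 694 + 693 = 1387

1387


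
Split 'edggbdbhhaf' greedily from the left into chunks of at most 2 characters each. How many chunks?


'edggbdbhhaf' has 11 characters.
Chunking with max size 2:
  Chunk 1: 'ed' (positions 0-1)
  Chunk 2: 'gg' (positions 2-3)
  Chunk 3: 'bd' (positions 4-5)
  Chunk 4: 'bh' (positions 6-7)
  Chunk 5: 'ha' (positions 8-9)
  Chunk 6: 'f' (positions 10-10)
Total chunks: ceil(11 / 2) = 6

6


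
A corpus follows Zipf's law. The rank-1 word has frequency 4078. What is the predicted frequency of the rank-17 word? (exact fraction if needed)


Zipf's law: freq(rank) = f1 / rank
f1 = 4078, rank = 17
freq = 4078 / 17
GCD(4078, 17) = 1
Simplified: 4078/17

4078/17


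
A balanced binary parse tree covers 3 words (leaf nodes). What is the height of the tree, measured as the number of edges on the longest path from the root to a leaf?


In a balanced binary tree with n leaves the deepest leaf is ceil(log2(n)) edges below the root.
log2(3) = 1.5850
ceil(1.5850) = 2
height (edges) = 2

2


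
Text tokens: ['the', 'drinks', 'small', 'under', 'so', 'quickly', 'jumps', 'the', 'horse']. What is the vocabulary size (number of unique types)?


Listing all tokens and tracking unique types:
  Token 1: 'the' -> NEW (unique so far: 1)
  Token 2: 'drinks' -> NEW (unique so far: 2)
  Token 3: 'small' -> NEW (unique so far: 3)
  Token 4: 'under' -> NEW (unique so far: 4)
  Token 5: 'so' -> NEW (unique so far: 5)
  Token 6: 'quickly' -> NEW (unique so far: 6)
  Token 7: 'jumps' -> NEW (unique so far: 7)
  Token 8: 'the' -> duplicate (unique so far: 7)
  Token 9: 'horse' -> NEW (unique so far: 8)
Unique types: ('drinks', 'horse', 'jumps', 'quickly', 'small', 'so', 'the', 'under')
Vocabulary size: 8

8


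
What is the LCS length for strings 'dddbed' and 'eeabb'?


DP table for LCS of 'dddbed' and 'eeabb':
       e  e  a  b  b
    0  0  0  0  0  0
  d 0  0  0  0  0  0
  d 0  0  0  0  0  0
  d 0  0  0  0  0  0
  b 0  0  0  0  1  1
  e 0  1  1  1  1  1
  d 0  1  1  1  1  1
LCS: 'b'
LCS length = 1

1


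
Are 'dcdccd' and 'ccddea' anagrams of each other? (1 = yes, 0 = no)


Sort characters of 'dcdccd': 'cccddd'
Sort characters of 'ccddea': 'accdde'
Sorted forms differ -> they are NOT anagrams
Result: 0

0


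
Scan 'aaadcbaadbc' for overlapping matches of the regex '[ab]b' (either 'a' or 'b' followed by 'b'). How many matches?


Pattern: [ab]b means either 'a' or 'b' followed by 'b'.
Scanning 'aaadcbaadbc' position-by-position:
  Pos 0: window 'aa' -> no
  Pos 1: window 'aa' -> no
  Pos 2: window 'ad' -> no
  Pos 3: window 'dc' -> no
  Pos 4: window 'cb' -> no
  Pos 5: window 'ba' -> no
  Pos 6: window 'aa' -> no
  Pos 7: window 'ad' -> no
  Pos 8: window 'db' -> no
  Pos 9: window 'bc' -> no
  Pos 10: window 'c' -> no
Total matches: 0

0


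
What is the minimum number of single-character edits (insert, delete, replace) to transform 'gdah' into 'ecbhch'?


Building DP table for s1='gdah' (len 4) and s2='ecbhch' (len 6):
       e  c  b  h  c  h
    0  1  2  3  4  5  6
  g 1  1  2  3  4  5  6
  d 2  2  2  3  4  5  6
  a 3  3  3  3  4  5  6
  h 4  4  4  4  3  4  5
Edit distance = dp[4][6] = 5

5


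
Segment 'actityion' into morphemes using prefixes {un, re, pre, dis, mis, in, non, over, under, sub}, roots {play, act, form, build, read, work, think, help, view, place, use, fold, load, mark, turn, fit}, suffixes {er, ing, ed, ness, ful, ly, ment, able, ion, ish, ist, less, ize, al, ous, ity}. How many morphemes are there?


Segmenting 'actityion' against the inventory:
  'act' -> root (morpheme 1)
  'ity' -> suffix (morpheme 2)
  'ion' -> suffix (morpheme 3)
Total morphemes: 3

3


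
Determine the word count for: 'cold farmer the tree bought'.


Counting words by splitting on spaces:
  Word 1: 'cold'
  Word 2: 'farmer'
  Word 3: 'the'
  Word 4: 'tree'
  Word 5: 'bought'
Total words: 5

5


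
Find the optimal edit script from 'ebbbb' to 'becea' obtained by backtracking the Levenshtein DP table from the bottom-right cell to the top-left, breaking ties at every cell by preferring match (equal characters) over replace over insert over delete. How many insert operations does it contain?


Edit distance = 5. Backtracking from cell (5, 5) with preference match > replace > insert > delete,
then listing the resulting alignment 'ebbbb' -> 'becea' left to right:
  Step 1: replace e->b
  Step 2: replace b->e
  Step 3: replace b->c
  Step 4: replace b->e
  Step 5: replace b->a
Total insertions: 0

0


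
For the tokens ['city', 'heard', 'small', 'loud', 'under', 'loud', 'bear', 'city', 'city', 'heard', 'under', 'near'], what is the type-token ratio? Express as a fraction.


Tokens: 12
Unique types: ('bear', 'city', 'heard', 'loud', 'near', 'small', 'under') = 7
TTR = 7/12
Already in lowest terms.

7/12


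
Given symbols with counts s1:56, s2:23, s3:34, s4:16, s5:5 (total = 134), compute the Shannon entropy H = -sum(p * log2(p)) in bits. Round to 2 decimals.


Computing entropy H = -sum(p_i * log2(p_i)):
  s1: p = 56/134 = 0.4179, -p*log2(p) = 0.5260
  s2: p = 23/134 = 0.1716, -p*log2(p) = 0.4364
  s3: p = 34/134 = 0.2537, -p*log2(p) = 0.5020
  s4: p = 16/134 = 0.1194, -p*log2(p) = 0.3661
  s5: p = 5/134 = 0.0373, -p*log2(p) = 0.1770
H = sum of terms = 2.0075
Rounded to 2 decimals: 2.01

2.01


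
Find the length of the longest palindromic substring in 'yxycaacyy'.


Scanning 'yxycaacyy' for palindromic substrings.
Substring at positions 2-7: 'ycaacy'.
Check: reverse('ycaacy') = 'ycaacy' -> palindrome confirmed.
Neighbouring characters ('x' / 'y') break symmetry, so it cannot extend further.
No longer palindromic substring exists; longest length = 6

6


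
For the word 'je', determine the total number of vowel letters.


Scanning each character of 'je':
  Position 1: 'j' -> consonant (running count: 0)
  Position 2: 'e' -> vowel (running count: 1)
Total vowels: 1

1


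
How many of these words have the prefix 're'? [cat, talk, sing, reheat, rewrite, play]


Checking each word for prefix 're':
  'cat' -> no (count: 0)
  'talk' -> no (count: 0)
  'sing' -> no (count: 0)
  'reheat' -> YES, starts with 're' (count: 1)
  'rewrite' -> YES, starts with 're' (count: 2)
  'play' -> no (count: 2)
Total with prefix 're': 2

2


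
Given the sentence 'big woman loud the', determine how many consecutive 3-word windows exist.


Word trigrams from [4] words:
  Trigram 1: (big woman loud)
  Trigram 2: (woman loud the)
Total word trigrams: 4 - 2 = 2

2


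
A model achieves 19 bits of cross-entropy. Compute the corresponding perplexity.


Perplexity formula: PP = 2^H
H = 19
PP = 2^19
PP = 2^19 = 524288

524288


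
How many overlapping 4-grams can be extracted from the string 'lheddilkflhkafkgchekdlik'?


String 'lheddilkflhkafkgchekdlik' has length L = 24.
Number of overlapping n-grams = L - n + 1
Substituting: 24 - 4 + 1 = 21

21


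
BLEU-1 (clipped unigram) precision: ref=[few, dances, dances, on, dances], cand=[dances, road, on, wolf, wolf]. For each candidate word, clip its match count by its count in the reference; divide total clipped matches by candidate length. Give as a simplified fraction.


Reference word counts: {'dances': 3, 'few': 1, 'on': 1}
Checking each candidate word (with clipping):
  'dances' -> in reference (ref count 3, used 1/3) -> match (matches: 1)
  'road' -> not in reference -> no match (matches: 1)
  'on' -> in reference (ref count 1, used 1/1) -> match (matches: 2)
  'wolf' -> not in reference -> no match (matches: 2)
  'wolf' -> not in reference -> no match (matches: 2)
Clipped matches: 2, Candidate length: 5
Precision = 2/5

2/5


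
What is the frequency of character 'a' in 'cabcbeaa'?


Scanning 'cabcbeaa' for 'a':
  Position 1: 'a' -> MATCH (count: 1)
  Position 6: 'a' -> MATCH (count: 2)
  Position 7: 'a' -> MATCH (count: 3)
Total occurrences of 'a': 3

3


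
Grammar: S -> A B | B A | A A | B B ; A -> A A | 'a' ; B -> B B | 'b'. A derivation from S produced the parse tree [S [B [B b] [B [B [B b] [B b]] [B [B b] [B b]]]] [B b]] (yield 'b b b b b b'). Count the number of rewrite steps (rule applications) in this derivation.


Every bracketed nonterminal node [X ...] in the tree is produced by exactly one rule application.
Reading the tree off as a leftmost derivation:
  Step 1: S  =>  B B   (applied S -> B B)
  Step 2: B B  =>  B B B   (applied B -> B B)
  Step 3: B B B  =>  b B B   (applied B -> b)
  Step 4: b B B  =>  b B B B   (applied B -> B B)
  Step 5: b B B B  =>  b B B B B   (applied B -> B B)
  Step 6: b B B B B  =>  b b B B B   (applied B -> b)
  Step 7: b b B B B  =>  b b b B B   (applied B -> b)
  Step 8: b b b B B  =>  b b b B B B   (applied B -> B B)
  Step 9: b b b B B B  =>  b b b b B B   (applied B -> b)
  Step 10: b b b b B B  =>  b b b b b B   (applied B -> b)
  Step 11: b b b b b B  =>  b b b b b b   (applied B -> b)
Final yield: b b b b b b
Total rewrite steps: 11

11


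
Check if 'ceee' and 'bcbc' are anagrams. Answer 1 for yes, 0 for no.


Sort characters of 'ceee': 'ceee'
Sort characters of 'bcbc': 'bbcc'
Sorted forms differ -> they are NOT anagrams
Result: 0

0


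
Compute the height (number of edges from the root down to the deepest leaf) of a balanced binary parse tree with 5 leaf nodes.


In a balanced binary tree with n leaves the deepest leaf is ceil(log2(n)) edges below the root.
log2(5) = 2.3219
ceil(2.3219) = 3
height (edges) = 3

3


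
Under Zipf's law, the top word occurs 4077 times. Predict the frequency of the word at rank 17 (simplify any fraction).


Zipf's law: freq(rank) = f1 / rank
f1 = 4077, rank = 17
freq = 4077 / 17
GCD(4077, 17) = 1
Simplified: 4077/17

4077/17


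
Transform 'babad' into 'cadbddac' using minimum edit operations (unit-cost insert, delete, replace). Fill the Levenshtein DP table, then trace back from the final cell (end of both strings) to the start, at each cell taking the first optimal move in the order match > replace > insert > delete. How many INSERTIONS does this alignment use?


Edit distance = 5. Backtracking from cell (5, 8) with preference match > replace > insert > delete,
then listing the resulting alignment 'babad' -> 'cadbddac' left to right:
  Step 1: replace b->c
  Step 2: keep 'a'
  Step 3: insert 'd' [insertion #1]
  Step 4: keep 'b'
  Step 5: insert 'd' [insertion #2]
  Step 6: insert 'd' [insertion #3]
  Step 7: keep 'a'
  Step 8: replace d->c
Total insertions: 3

3


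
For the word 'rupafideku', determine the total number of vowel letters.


Scanning each character of 'rupafideku':
  Position 1: 'r' -> consonant (running count: 0)
  Position 2: 'u' -> vowel (running count: 1)
  Position 3: 'p' -> consonant (running count: 1)
  Position 4: 'a' -> vowel (running count: 2)
  Position 5: 'f' -> consonant (running count: 2)
  Position 6: 'i' -> vowel (running count: 3)
  Position 7: 'd' -> consonant (running count: 3)
  Position 8: 'e' -> vowel (running count: 4)
  Position 9: 'k' -> consonant (running count: 4)
  Position 10: 'u' -> vowel (running count: 5)
Total vowels: 5

5


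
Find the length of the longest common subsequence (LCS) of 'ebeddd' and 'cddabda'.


DP table for LCS of 'ebeddd' and 'cddabda':
       c  d  d  a  b  d  a
    0  0  0  0  0  0  0  0
  e 0  0  0  0  0  0  0  0
  b 0  0  0  0  0  1  1  1
  e 0  0  0  0  0  1  1  1
  d 0  0  1  1  1  1  2  2
  d 0  0  1  2  2  2  2  2
  d 0  0  1  2  2  2  3  3
LCS: 'ddd'
LCS length = 3

3


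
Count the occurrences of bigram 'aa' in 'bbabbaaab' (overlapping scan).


Scanning 'bbabbaaab' for bigram 'aa':
  Position 0: 'bb' -> no
  Position 1: 'ba' -> no
  Position 2: 'ab' -> no
  Position 3: 'bb' -> no
  Position 4: 'ba' -> no
  Position 5: 'aa' -> MATCH
  Position 6: 'aa' -> MATCH
  Position 7: 'ab' -> no
Total matches: 2

2


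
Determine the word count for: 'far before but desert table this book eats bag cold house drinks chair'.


Counting words by splitting on spaces:
  Word 1: 'far'
  Word 2: 'before'
  Word 3: 'but'
  Word 4: 'desert'
  Word 5: 'table'
  Word 6: 'this'
  Word 7: 'book'
  Word 8: 'eats'
  Word 9: 'bag'
  Word 10: 'cold'
  Word 11: 'house'
  Word 12: 'drinks'
  Word 13: 'chair'
Total words: 13

13


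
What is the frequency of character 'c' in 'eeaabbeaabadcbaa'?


Scanning 'eeaabbeaabadcbaa' for 'c':
  Position 12: 'c' -> MATCH (count: 1)
Total occurrences of 'c': 1

1


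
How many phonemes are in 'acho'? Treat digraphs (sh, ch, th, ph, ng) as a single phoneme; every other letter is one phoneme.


Parsing 'acho' greedily, digraphs first:
  'a' -> vowel phoneme (phonemes so far: 1)
  'ch' -> digraph (1 consonant phoneme) (phonemes so far: 2)
  'o' -> vowel phoneme (phonemes so far: 3)
Total phonemes: 3

3


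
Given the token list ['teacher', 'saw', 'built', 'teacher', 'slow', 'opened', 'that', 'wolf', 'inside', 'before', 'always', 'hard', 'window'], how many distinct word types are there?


Listing all tokens and tracking unique types:
  Token 1: 'teacher' -> NEW (unique so far: 1)
  Token 2: 'saw' -> NEW (unique so far: 2)
  Token 3: 'built' -> NEW (unique so far: 3)
  Token 4: 'teacher' -> duplicate (unique so far: 3)
  Token 5: 'slow' -> NEW (unique so far: 4)
  Token 6: 'opened' -> NEW (unique so far: 5)
  Token 7: 'that' -> NEW (unique so far: 6)
  Token 8: 'wolf' -> NEW (unique so far: 7)
  Token 9: 'inside' -> NEW (unique so far: 8)
  Token 10: 'before' -> NEW (unique so far: 9)
  Token 11: 'always' -> NEW (unique so far: 10)
  Token 12: 'hard' -> NEW (unique so far: 11)
  Token 13: 'window' -> NEW (unique so far: 12)
Unique types: ('always', 'before', 'built', 'hard', 'inside', 'opened', 'saw', 'slow', 'teacher', 'that', 'window', 'wolf')
Vocabulary size: 12

12


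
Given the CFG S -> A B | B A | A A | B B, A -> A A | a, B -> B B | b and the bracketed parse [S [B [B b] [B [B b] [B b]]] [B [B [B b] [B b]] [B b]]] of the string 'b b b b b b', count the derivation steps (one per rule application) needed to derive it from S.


Every bracketed nonterminal node [X ...] in the tree is produced by exactly one rule application.
Reading the tree off as a leftmost derivation:
  Step 1: S  =>  B B   (applied S -> B B)
  Step 2: B B  =>  B B B   (applied B -> B B)
  Step 3: B B B  =>  b B B   (applied B -> b)
  Step 4: b B B  =>  b B B B   (applied B -> B B)
  Step 5: b B B B  =>  b b B B   (applied B -> b)
  Step 6: b b B B  =>  b b b B   (applied B -> b)
  Step 7: b b b B  =>  b b b B B   (applied B -> B B)
  Step 8: b b b B B  =>  b b b B B B   (applied B -> B B)
  Step 9: b b b B B B  =>  b b b b B B   (applied B -> b)
  Step 10: b b b b B B  =>  b b b b b B   (applied B -> b)
  Step 11: b b b b b B  =>  b b b b b b   (applied B -> b)
Final yield: b b b b b b
Total rewrite steps: 11

11


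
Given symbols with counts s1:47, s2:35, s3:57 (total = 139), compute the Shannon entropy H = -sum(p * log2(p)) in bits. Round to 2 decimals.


Computing entropy H = -sum(p_i * log2(p_i)):
  s1: p = 47/139 = 0.3381, -p*log2(p) = 0.5290
  s2: p = 35/139 = 0.2518, -p*log2(p) = 0.5010
  s3: p = 57/139 = 0.4101, -p*log2(p) = 0.5274
H = sum of terms = 1.5574
Rounded to 2 decimals: 1.56

1.56


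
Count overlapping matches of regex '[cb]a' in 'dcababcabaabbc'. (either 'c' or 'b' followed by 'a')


Pattern: [cb]a means either 'c' or 'b' followed by 'a'.
Scanning 'dcababcabaabbc' position-by-position:
  Pos 0: window 'dc' -> no
  Pos 1: window 'ca' -> MATCH
  Pos 2: window 'ab' -> no
  Pos 3: window 'ba' -> MATCH
  Pos 4: window 'ab' -> no
  Pos 5: window 'bc' -> no
  Pos 6: window 'ca' -> MATCH
  Pos 7: window 'ab' -> no
  Pos 8: window 'ba' -> MATCH
  Pos 9: window 'aa' -> no
  Pos 10: window 'ab' -> no
  Pos 11: window 'bb' -> no
  Pos 12: window 'bc' -> no
  Pos 13: window 'c' -> no
Total matches: 4

4


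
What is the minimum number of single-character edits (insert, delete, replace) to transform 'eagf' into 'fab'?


Building DP table for s1='eagf' (len 4) and s2='fab' (len 3):
       f  a  b
    0  1  2  3
  e 1  1  2  3
  a 2  2  1  2
  g 3  3  2  2
  f 4  3  3  3
Edit distance = dp[4][3] = 3

3


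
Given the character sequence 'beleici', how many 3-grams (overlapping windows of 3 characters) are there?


String 'beleici' has length L = 7.
Number of overlapping n-grams = L - n + 1
Substituting: 7 - 3 + 1 = 5

5


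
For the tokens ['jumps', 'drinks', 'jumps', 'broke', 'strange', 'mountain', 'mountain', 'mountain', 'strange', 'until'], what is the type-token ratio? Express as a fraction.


Tokens: 10
Unique types: ('broke', 'drinks', 'jumps', 'mountain', 'strange', 'until') = 6
TTR = 6/10
Simplify: divide both by 2 -> 3/5
TTR = 3/5

3/5


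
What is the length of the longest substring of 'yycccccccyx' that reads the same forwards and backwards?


Scanning 'yycccccccyx' for palindromic substrings.
Substring at positions 1-9: 'ycccccccy'.
Check: reverse('ycccccccy') = 'ycccccccy' -> palindrome confirmed.
Neighbouring characters ('y' / 'x') break symmetry, so it cannot extend further.
No longer palindromic substring exists; longest length = 9

9


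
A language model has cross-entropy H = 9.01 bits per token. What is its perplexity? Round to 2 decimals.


Perplexity formula: PP = 2^H
H = 9.01
PP = 2^9.01
Decompose: 2^9.01 = 2^9 * 2^0.01
2^9 = 512, 2^0.01 ~ 1.0069556
PP ~ 512 * 1.0069556 = 515.5612672
Rounded to 2 decimals: 515.56

515.56


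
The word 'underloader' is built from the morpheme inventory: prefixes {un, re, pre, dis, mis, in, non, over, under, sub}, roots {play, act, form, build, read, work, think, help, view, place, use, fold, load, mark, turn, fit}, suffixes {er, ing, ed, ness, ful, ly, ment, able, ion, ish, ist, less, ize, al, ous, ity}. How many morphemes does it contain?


Segmenting 'underloader' against the inventory:
  'under' -> prefix (morpheme 1)
  'load' -> root (morpheme 2)
  'er' -> suffix (morpheme 3)
Total morphemes: 3

3


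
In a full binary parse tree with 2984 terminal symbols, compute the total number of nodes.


Leaf nodes (terminals): 2984
Internal nodes = n - 1 = 2984 - 1 = 2983
Total = leaves + internal = 2984 + 2983 = 5967

5967


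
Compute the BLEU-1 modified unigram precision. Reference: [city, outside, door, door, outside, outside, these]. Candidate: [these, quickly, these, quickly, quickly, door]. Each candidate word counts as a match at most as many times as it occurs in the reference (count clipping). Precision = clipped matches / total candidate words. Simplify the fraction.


Reference word counts: {'city': 1, 'door': 2, 'outside': 3, 'these': 1}
Checking each candidate word (with clipping):
  'these' -> in reference (ref count 1, used 1/1) -> match (matches: 1)
  'quickly' -> not in reference -> no match (matches: 1)
  'these' -> ref count 1 already used up (1/1) -> clipped, no match (matches: 1)
  'quickly' -> not in reference -> no match (matches: 1)
  'quickly' -> not in reference -> no match (matches: 1)
  'door' -> in reference (ref count 2, used 1/2) -> match (matches: 2)
Clipped matches: 2, Candidate length: 6
Precision = 2/6 = 1/3

1/3


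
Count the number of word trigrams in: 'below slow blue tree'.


Word trigrams from [4] words:
  Trigram 1: (below slow blue)
  Trigram 2: (slow blue tree)
Total word trigrams: 4 - 2 = 2

2


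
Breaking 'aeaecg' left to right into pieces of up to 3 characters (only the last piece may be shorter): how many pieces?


'aeaecg' has 6 characters.
Chunking with max size 3:
  Chunk 1: 'aea' (positions 0-2)
  Chunk 2: 'ecg' (positions 3-5)
Total chunks: ceil(6 / 3) = 2

2


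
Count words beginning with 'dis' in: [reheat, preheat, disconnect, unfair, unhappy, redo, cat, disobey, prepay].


Checking each word for prefix 'dis':
  'reheat' -> no (count: 0)
  'preheat' -> no (count: 0)
  'disconnect' -> YES, starts with 'dis' (count: 1)
  'unfair' -> no (count: 1)
  'unhappy' -> no (count: 1)
  'redo' -> no (count: 1)
  'cat' -> no (count: 1)
  'disobey' -> YES, starts with 'dis' (count: 2)
  'prepay' -> no (count: 2)
Total with prefix 'dis': 2

2


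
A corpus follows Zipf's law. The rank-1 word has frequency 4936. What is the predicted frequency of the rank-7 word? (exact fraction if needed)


Zipf's law: freq(rank) = f1 / rank
f1 = 4936, rank = 7
freq = 4936 / 7
GCD(4936, 7) = 1
Simplified: 4936/7

4936/7


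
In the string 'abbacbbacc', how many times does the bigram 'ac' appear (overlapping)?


Scanning 'abbacbbacc' for bigram 'ac':
  Position 0: 'ab' -> no
  Position 1: 'bb' -> no
  Position 2: 'ba' -> no
  Position 3: 'ac' -> MATCH
  Position 4: 'cb' -> no
  Position 5: 'bb' -> no
  Position 6: 'ba' -> no
  Position 7: 'ac' -> MATCH
  Position 8: 'cc' -> no
Total matches: 2

2


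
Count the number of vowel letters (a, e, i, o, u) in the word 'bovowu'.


Scanning each character of 'bovowu':
  Position 1: 'b' -> consonant (running count: 0)
  Position 2: 'o' -> vowel (running count: 1)
  Position 3: 'v' -> consonant (running count: 1)
  Position 4: 'o' -> vowel (running count: 2)
  Position 5: 'w' -> consonant (running count: 2)
  Position 6: 'u' -> vowel (running count: 3)
Total vowels: 3

3


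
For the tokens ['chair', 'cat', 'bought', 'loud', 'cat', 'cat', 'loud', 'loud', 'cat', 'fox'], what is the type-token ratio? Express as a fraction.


Tokens: 10
Unique types: ('bought', 'cat', 'chair', 'fox', 'loud') = 5
TTR = 5/10
Simplify: divide both by 5 -> 1/2
TTR = 1/2

1/2


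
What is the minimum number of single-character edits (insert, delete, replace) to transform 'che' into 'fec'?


Building DP table for s1='che' (len 3) and s2='fec' (len 3):
       f  e  c
    0  1  2  3
  c 1  1  2  2
  h 2  2  2  3
  e 3  3  2  3
Edit distance = dp[3][3] = 3

3


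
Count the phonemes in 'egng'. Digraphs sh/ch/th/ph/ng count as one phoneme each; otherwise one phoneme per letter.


Parsing 'egng' greedily, digraphs first:
  'e' -> vowel phoneme (phonemes so far: 1)
  'g' -> consonant phoneme (phonemes so far: 2)
  'ng' -> digraph (1 consonant phoneme) (phonemes so far: 3)
Total phonemes: 3

3


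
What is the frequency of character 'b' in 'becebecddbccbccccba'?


Scanning 'becebecddbccbccccba' for 'b':
  Position 0: 'b' -> MATCH (count: 1)
  Position 4: 'b' -> MATCH (count: 2)
  Position 9: 'b' -> MATCH (count: 3)
  Position 12: 'b' -> MATCH (count: 4)
  Position 17: 'b' -> MATCH (count: 5)
Total occurrences of 'b': 5

5


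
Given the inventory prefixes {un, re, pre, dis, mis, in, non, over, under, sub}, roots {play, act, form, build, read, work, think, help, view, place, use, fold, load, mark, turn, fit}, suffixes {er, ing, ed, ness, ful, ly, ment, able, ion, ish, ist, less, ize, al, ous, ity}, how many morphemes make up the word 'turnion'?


Segmenting 'turnion' against the inventory:
  'turn' -> root (morpheme 1)
  'ion' -> suffix (morpheme 2)
Total morphemes: 2

2


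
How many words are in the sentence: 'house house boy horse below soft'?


Counting words by splitting on spaces:
  Word 1: 'house'
  Word 2: 'house'
  Word 3: 'boy'
  Word 4: 'horse'
  Word 5: 'below'
  Word 6: 'soft'
Total words: 6

6


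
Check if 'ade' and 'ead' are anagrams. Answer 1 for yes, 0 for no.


Sort characters of 'ade': 'ade'
Sort characters of 'ead': 'ade'
Sorted forms match -> they ARE anagrams
Result: 1

1


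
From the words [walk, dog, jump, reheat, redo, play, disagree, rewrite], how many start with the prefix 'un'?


Checking each word for prefix 'un':
  'walk' -> no (count: 0)
  'dog' -> no (count: 0)
  'jump' -> no (count: 0)
  'reheat' -> no (count: 0)
  'redo' -> no (count: 0)
  'play' -> no (count: 0)
  'disagree' -> no (count: 0)
  'rewrite' -> no (count: 0)
Total with prefix 'un': 0

0


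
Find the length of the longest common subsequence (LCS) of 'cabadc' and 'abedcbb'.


DP table for LCS of 'cabadc' and 'abedcbb':
       a  b  e  d  c  b  b
    0  0  0  0  0  0  0  0
  c 0  0  0  0  0  1  1  1
  a 0  1  1  1  1  1  1  1
  b 0  1  2  2  2  2  2  2
  a 0  1  2  2  2  2  2  2
  d 0  1  2  2  3  3  3  3
  c 0  1  2  2  3  4  4  4
LCS: 'abdc'
LCS length = 4

4


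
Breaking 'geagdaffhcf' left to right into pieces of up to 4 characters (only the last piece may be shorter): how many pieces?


'geagdaffhcf' has 11 characters.
Chunking with max size 4:
  Chunk 1: 'geag' (positions 0-3)
  Chunk 2: 'daff' (positions 4-7)
  Chunk 3: 'hcf' (positions 8-10)
Total chunks: ceil(11 / 4) = 3

3


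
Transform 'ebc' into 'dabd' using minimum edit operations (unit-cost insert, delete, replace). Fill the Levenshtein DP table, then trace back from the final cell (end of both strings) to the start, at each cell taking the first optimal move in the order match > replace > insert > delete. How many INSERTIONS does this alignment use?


Edit distance = 3. Backtracking from cell (3, 4) with preference match > replace > insert > delete,
then listing the resulting alignment 'ebc' -> 'dabd' left to right:
  Step 1: insert 'd' [insertion #1]
  Step 2: replace e->a
  Step 3: keep 'b'
  Step 4: replace c->d
Total insertions: 1

1


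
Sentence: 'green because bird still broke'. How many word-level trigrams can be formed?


Word trigrams from [5] words:
  Trigram 1: (green because bird)
  Trigram 2: (because bird still)
  Trigram 3: (bird still broke)
Total word trigrams: 5 - 2 = 3

3


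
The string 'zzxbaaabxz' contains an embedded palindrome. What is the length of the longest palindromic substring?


Scanning 'zzxbaaabxz' for palindromic substrings.
Substring at positions 1-9: 'zxbaaabxz'.
Check: reverse('zxbaaabxz') = 'zxbaaabxz' -> palindrome confirmed.
Neighbouring characters ('z' / '-') break symmetry, so it cannot extend further.
No longer palindromic substring exists; longest length = 9

9


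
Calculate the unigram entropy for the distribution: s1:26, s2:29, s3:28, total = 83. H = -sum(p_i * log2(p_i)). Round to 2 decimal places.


Computing entropy H = -sum(p_i * log2(p_i)):
  s1: p = 26/83 = 0.3133, -p*log2(p) = 0.5246
  s2: p = 29/83 = 0.3494, -p*log2(p) = 0.5301
  s3: p = 28/83 = 0.3373, -p*log2(p) = 0.5289
H = sum of terms = 1.5836
Rounded to 2 decimals: 1.58

1.58


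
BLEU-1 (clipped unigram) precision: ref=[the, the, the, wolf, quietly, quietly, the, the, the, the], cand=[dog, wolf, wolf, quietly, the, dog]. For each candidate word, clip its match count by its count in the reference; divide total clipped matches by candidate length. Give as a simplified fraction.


Reference word counts: {'quietly': 2, 'the': 7, 'wolf': 1}
Checking each candidate word (with clipping):
  'dog' -> not in reference -> no match (matches: 0)
  'wolf' -> in reference (ref count 1, used 1/1) -> match (matches: 1)
  'wolf' -> ref count 1 already used up (1/1) -> clipped, no match (matches: 1)
  'quietly' -> in reference (ref count 2, used 1/2) -> match (matches: 2)
  'the' -> in reference (ref count 7, used 1/7) -> match (matches: 3)
  'dog' -> not in reference -> no match (matches: 3)
Clipped matches: 3, Candidate length: 6
Precision = 3/6 = 1/2

1/2


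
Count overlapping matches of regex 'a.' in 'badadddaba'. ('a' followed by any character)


Pattern: a. means 'a' followed by any character.
Scanning 'badadddaba' position-by-position:
  Pos 0: window 'ba' -> no
  Pos 1: window 'ad' -> MATCH
  Pos 2: window 'da' -> no
  Pos 3: window 'ad' -> MATCH
  Pos 4: window 'dd' -> no
  Pos 5: window 'dd' -> no
  Pos 6: window 'da' -> no
  Pos 7: window 'ab' -> MATCH
  Pos 8: window 'ba' -> no
  Pos 9: window 'a' -> no
Total matches: 3

3


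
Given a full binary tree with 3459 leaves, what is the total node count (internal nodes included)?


Leaf nodes (terminals): 3459
Internal nodes = n - 1 = 3459 - 1 = 3458
Total = leaves + internal = 3459 + 3458 = 6917

6917


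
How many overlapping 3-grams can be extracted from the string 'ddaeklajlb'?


String 'ddaeklajlb' has length L = 10.
Number of overlapping n-grams = L - n + 1
Substituting: 10 - 3 + 1 = 8

8


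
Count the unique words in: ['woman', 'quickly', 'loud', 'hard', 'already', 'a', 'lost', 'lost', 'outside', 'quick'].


Listing all tokens and tracking unique types:
  Token 1: 'woman' -> NEW (unique so far: 1)
  Token 2: 'quickly' -> NEW (unique so far: 2)
  Token 3: 'loud' -> NEW (unique so far: 3)
  Token 4: 'hard' -> NEW (unique so far: 4)
  Token 5: 'already' -> NEW (unique so far: 5)
  Token 6: 'a' -> NEW (unique so far: 6)
  Token 7: 'lost' -> NEW (unique so far: 7)
  Token 8: 'lost' -> duplicate (unique so far: 7)
  Token 9: 'outside' -> NEW (unique so far: 8)
  Token 10: 'quick' -> NEW (unique so far: 9)
Unique types: ('a', 'already', 'hard', 'lost', 'loud', 'outside', 'quick', 'quickly', 'woman')
Vocabulary size: 9

9


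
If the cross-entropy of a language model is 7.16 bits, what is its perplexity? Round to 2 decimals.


Perplexity formula: PP = 2^H
H = 7.16
PP = 2^7.16
Decompose: 2^7.16 = 2^7 * 2^0.16
2^7 = 128, 2^0.16 ~ 1.1172871
PP ~ 128 * 1.1172871 = 143.0127488
Rounded to 2 decimals: 143.01

143.01


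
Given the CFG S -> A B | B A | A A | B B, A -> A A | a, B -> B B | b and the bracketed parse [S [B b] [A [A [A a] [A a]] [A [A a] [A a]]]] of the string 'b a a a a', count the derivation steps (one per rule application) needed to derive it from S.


Every bracketed nonterminal node [X ...] in the tree is produced by exactly one rule application.
Reading the tree off as a leftmost derivation:
  Step 1: S  =>  B A   (applied S -> B A)
  Step 2: B A  =>  b A   (applied B -> b)
  Step 3: b A  =>  b A A   (applied A -> A A)
  Step 4: b A A  =>  b A A A   (applied A -> A A)
  Step 5: b A A A  =>  b a A A   (applied A -> a)
  Step 6: b a A A  =>  b a a A   (applied A -> a)
  Step 7: b a a A  =>  b a a A A   (applied A -> A A)
  Step 8: b a a A A  =>  b a a a A   (applied A -> a)
  Step 9: b a a a A  =>  b a a a a   (applied A -> a)
Final yield: b a a a a
Total rewrite steps: 9

9


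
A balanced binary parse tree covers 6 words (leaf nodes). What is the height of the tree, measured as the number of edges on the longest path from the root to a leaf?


In a balanced binary tree with n leaves the deepest leaf is ceil(log2(n)) edges below the root.
log2(6) = 2.5850
ceil(2.5850) = 3
height (edges) = 3

3


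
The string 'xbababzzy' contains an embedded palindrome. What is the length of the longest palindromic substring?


Scanning 'xbababzzy' for palindromic substrings.
Substring at positions 1-5: 'babab'.
Check: reverse('babab') = 'babab' -> palindrome confirmed.
Neighbouring characters ('x' / 'z') break symmetry, so it cannot extend further.
No longer palindromic substring exists; longest length = 5

5


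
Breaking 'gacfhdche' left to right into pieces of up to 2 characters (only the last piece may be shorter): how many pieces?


'gacfhdche' has 9 characters.
Chunking with max size 2:
  Chunk 1: 'ga' (positions 0-1)
  Chunk 2: 'cf' (positions 2-3)
  Chunk 3: 'hd' (positions 4-5)
  Chunk 4: 'ch' (positions 6-7)
  Chunk 5: 'e' (positions 8-8)
Total chunks: ceil(9 / 2) = 5

5


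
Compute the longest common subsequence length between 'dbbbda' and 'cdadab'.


DP table for LCS of 'dbbbda' and 'cdadab':
       c  d  a  d  a  b
    0  0  0  0  0  0  0
  d 0  0  1  1  1  1  1
  b 0  0  1  1  1  1  2
  b 0  0  1  1  1  1  2
  b 0  0  1  1  1  1  2
  d 0  0  1  1  2  2  2
  a 0  0  1  2  2  3  3
LCS: 'dda'
LCS length = 3

3


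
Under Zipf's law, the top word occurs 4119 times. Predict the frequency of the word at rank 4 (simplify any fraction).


Zipf's law: freq(rank) = f1 / rank
f1 = 4119, rank = 4
freq = 4119 / 4
GCD(4119, 4) = 1
Simplified: 4119/4

4119/4


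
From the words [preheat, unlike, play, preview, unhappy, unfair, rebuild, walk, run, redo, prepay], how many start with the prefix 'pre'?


Checking each word for prefix 'pre':
  'preheat' -> YES, starts with 'pre' (count: 1)
  'unlike' -> no (count: 1)
  'play' -> no (count: 1)
  'preview' -> YES, starts with 'pre' (count: 2)
  'unhappy' -> no (count: 2)
  'unfair' -> no (count: 2)
  'rebuild' -> no (count: 2)
  'walk' -> no (count: 2)
  'run' -> no (count: 2)
  'redo' -> no (count: 2)
  'prepay' -> YES, starts with 'pre' (count: 3)
Total with prefix 'pre': 3

3


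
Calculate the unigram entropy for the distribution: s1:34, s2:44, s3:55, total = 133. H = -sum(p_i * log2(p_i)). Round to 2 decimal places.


Computing entropy H = -sum(p_i * log2(p_i)):
  s1: p = 34/133 = 0.2556, -p*log2(p) = 0.5031
  s2: p = 44/133 = 0.3308, -p*log2(p) = 0.5280
  s3: p = 55/133 = 0.4135, -p*log2(p) = 0.5268
H = sum of terms = 1.5579
Rounded to 2 decimals: 1.56

1.56


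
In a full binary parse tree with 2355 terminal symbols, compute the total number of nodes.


Leaf nodes (terminals): 2355
Internal nodes = n - 1 = 2355 - 1 = 2354
Total = leaves + internal = 2355 + 2354 = 4709

4709


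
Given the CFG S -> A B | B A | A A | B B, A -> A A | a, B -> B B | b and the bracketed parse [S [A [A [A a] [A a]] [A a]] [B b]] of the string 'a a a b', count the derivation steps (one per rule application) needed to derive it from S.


Every bracketed nonterminal node [X ...] in the tree is produced by exactly one rule application.
Reading the tree off as a leftmost derivation:
  Step 1: S  =>  A B   (applied S -> A B)
  Step 2: A B  =>  A A B   (applied A -> A A)
  Step 3: A A B  =>  A A A B   (applied A -> A A)
  Step 4: A A A B  =>  a A A B   (applied A -> a)
  Step 5: a A A B  =>  a a A B   (applied A -> a)
  Step 6: a a A B  =>  a a a B   (applied A -> a)
  Step 7: a a a B  =>  a a a b   (applied B -> b)
Final yield: a a a b
Total rewrite steps: 7

7


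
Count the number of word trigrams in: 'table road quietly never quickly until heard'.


Word trigrams from [7] words:
  Trigram 1: (table road quietly)
  Trigram 2: (road quietly never)
  Trigram 3: (quietly never quickly)
  Trigram 4: (never quickly until)
  Trigram 5: (quickly until heard)
Total word trigrams: 7 - 2 = 5

5


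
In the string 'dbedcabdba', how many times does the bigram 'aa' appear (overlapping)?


Scanning 'dbedcabdba' for bigram 'aa':
  Position 0: 'db' -> no
  Position 1: 'be' -> no
  Position 2: 'ed' -> no
  Position 3: 'dc' -> no
  Position 4: 'ca' -> no
  Position 5: 'ab' -> no
  Position 6: 'bd' -> no
  Position 7: 'db' -> no
  Position 8: 'ba' -> no
Total matches: 0

0


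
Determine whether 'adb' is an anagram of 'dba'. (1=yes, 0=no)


Sort characters of 'adb': 'abd'
Sort characters of 'dba': 'abd'
Sorted forms match -> they ARE anagrams
Result: 1

1


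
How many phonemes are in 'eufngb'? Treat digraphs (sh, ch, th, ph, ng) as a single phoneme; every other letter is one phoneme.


Parsing 'eufngb' greedily, digraphs first:
  'e' -> vowel phoneme (phonemes so far: 1)
  'u' -> vowel phoneme (phonemes so far: 2)
  'f' -> consonant phoneme (phonemes so far: 3)
  'ng' -> digraph (1 consonant phoneme) (phonemes so far: 4)
  'b' -> consonant phoneme (phonemes so far: 5)
Total phonemes: 5

5


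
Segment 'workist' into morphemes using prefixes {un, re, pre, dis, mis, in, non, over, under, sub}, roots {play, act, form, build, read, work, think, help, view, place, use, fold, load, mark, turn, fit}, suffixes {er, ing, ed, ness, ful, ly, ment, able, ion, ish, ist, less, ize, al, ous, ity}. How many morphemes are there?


Segmenting 'workist' against the inventory:
  'work' -> root (morpheme 1)
  'ist' -> suffix (morpheme 2)
Total morphemes: 2

2


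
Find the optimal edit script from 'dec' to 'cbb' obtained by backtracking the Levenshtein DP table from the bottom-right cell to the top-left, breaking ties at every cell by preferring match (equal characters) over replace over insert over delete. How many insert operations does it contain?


Edit distance = 3. Backtracking from cell (3, 3) with preference match > replace > insert > delete,
then listing the resulting alignment 'dec' -> 'cbb' left to right:
  Step 1: replace d->c
  Step 2: replace e->b
  Step 3: replace c->b
Total insertions: 0

0


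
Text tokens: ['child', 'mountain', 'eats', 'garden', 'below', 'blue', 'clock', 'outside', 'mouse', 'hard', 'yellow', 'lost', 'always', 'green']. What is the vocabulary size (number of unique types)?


Listing all tokens and tracking unique types:
  Token 1: 'child' -> NEW (unique so far: 1)
  Token 2: 'mountain' -> NEW (unique so far: 2)
  Token 3: 'eats' -> NEW (unique so far: 3)
  Token 4: 'garden' -> NEW (unique so far: 4)
  Token 5: 'below' -> NEW (unique so far: 5)
  Token 6: 'blue' -> NEW (unique so far: 6)
  Token 7: 'clock' -> NEW (unique so far: 7)
  Token 8: 'outside' -> NEW (unique so far: 8)
  Token 9: 'mouse' -> NEW (unique so far: 9)
  Token 10: 'hard' -> NEW (unique so far: 10)
  Token 11: 'yellow' -> NEW (unique so far: 11)
  Token 12: 'lost' -> NEW (unique so far: 12)
  Token 13: 'always' -> NEW (unique so far: 13)
  Token 14: 'green' -> NEW (unique so far: 14)
Unique types: ('always', 'below', 'blue', 'child', 'clock', 'eats', 'garden', 'green', 'hard', 'lost', 'mountain', 'mouse', 'outside', 'yellow')
Vocabulary size: 14

14


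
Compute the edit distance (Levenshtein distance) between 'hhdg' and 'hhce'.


Building DP table for s1='hhdg' (len 4) and s2='hhce' (len 4):
       h  h  c  e
    0  1  2  3  4
  h 1  0  1  2  3
  h 2  1  0  1  2
  d 3  2  1  1  2
  g 4  3  2  2  2
Edit distance = dp[4][4] = 2

2


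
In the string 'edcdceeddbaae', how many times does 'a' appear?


Scanning 'edcdceeddbaae' for 'a':
  Position 10: 'a' -> MATCH (count: 1)
  Position 11: 'a' -> MATCH (count: 2)
Total occurrences of 'a': 2

2


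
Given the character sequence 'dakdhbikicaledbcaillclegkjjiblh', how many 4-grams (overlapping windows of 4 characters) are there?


String 'dakdhbikicaledbcaillclegkjjiblh' has length L = 31.
Number of overlapping n-grams = L - n + 1
Substituting: 31 - 4 + 1 = 28

28


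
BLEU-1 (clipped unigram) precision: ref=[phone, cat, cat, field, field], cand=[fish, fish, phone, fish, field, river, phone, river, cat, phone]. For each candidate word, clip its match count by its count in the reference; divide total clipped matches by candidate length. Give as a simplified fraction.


Reference word counts: {'cat': 2, 'field': 2, 'phone': 1}
Checking each candidate word (with clipping):
  'fish' -> not in reference -> no match (matches: 0)
  'fish' -> not in reference -> no match (matches: 0)
  'phone' -> in reference (ref count 1, used 1/1) -> match (matches: 1)
  'fish' -> not in reference -> no match (matches: 1)
  'field' -> in reference (ref count 2, used 1/2) -> match (matches: 2)
  'river' -> not in reference -> no match (matches: 2)
  'phone' -> ref count 1 already used up (1/1) -> clipped, no match (matches: 2)
  'river' -> not in reference -> no match (matches: 2)
  'cat' -> in reference (ref count 2, used 1/2) -> match (matches: 3)
  'phone' -> ref count 1 already used up (1/1) -> clipped, no match (matches: 3)
Clipped matches: 3, Candidate length: 10
Precision = 3/10

3/10
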